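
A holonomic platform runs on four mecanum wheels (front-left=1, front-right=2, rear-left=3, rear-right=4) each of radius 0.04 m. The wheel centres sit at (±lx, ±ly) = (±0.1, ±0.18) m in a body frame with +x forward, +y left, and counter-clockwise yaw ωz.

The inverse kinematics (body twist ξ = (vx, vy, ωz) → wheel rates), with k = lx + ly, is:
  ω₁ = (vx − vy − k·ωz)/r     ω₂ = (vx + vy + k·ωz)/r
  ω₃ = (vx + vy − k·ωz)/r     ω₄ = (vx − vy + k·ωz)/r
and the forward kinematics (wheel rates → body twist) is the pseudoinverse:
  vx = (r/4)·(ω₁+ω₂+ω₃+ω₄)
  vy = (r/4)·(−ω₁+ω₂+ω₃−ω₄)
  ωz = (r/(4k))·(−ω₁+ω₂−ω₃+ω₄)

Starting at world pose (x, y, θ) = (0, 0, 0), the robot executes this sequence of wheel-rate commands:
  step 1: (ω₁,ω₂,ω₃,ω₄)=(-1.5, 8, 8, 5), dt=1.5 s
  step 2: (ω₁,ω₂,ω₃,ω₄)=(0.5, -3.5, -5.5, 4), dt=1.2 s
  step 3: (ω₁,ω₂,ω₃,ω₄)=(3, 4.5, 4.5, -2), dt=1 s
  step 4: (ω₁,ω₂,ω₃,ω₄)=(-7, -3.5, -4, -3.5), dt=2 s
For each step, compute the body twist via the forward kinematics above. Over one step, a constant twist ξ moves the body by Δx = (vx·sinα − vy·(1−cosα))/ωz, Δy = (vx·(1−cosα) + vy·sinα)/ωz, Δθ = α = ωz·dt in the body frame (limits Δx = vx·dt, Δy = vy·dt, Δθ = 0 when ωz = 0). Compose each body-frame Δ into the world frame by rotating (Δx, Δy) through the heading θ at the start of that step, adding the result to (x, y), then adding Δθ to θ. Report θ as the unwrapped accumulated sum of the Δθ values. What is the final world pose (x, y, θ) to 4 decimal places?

step 1: ξ=(vx,vy,ωz)=(0.1950, 0.1250, 0.2321), dt=1.5 → body Δ=(0.2543, 0.2341, 0.3482) → world pose (0.2543, 0.2341, 0.3482)
step 2: ξ=(vx,vy,ωz)=(-0.0450, -0.1350, 0.1964), dt=1.2 → body Δ=(-0.0345, -0.1668, 0.2357) → world pose (0.2788, 0.0656, 0.5839)
step 3: ξ=(vx,vy,ωz)=(0.1000, 0.0800, -0.1786), dt=1.0 → body Δ=(0.1066, 0.0707, -0.1786) → world pose (0.3288, 0.1833, 0.4054)
step 4: ξ=(vx,vy,ωz)=(-0.1800, 0.0300, 0.1429), dt=2.0 → body Δ=(-0.3636, 0.0081, 0.2857) → world pose (-0.0086, 0.0473, 0.6911)

(-0.0086, 0.0473, 0.6911)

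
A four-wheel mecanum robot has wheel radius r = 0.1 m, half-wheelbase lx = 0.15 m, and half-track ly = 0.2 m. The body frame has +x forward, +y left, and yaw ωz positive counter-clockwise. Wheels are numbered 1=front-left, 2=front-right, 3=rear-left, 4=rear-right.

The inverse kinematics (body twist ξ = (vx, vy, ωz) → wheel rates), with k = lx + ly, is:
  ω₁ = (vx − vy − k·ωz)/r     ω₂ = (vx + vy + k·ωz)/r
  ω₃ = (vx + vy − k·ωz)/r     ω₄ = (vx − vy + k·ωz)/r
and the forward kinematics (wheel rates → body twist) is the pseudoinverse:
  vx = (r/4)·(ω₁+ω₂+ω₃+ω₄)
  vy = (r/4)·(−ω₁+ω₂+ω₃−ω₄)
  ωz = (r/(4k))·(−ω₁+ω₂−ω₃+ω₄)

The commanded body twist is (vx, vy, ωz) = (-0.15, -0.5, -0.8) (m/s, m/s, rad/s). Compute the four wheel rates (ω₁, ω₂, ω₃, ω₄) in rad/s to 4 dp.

k = lx + ly = 0.15 + 0.2 = 0.3500;  k·ωz = 0.3500·-0.8 = -0.2800
ω₁ (FL) = (vx − vy − k·ωz)/r = 0.6300/0.1 = 6.3000
ω₂ (FR) = (vx + vy + k·ωz)/r = -0.9300/0.1 = -9.3000
ω₃ (RL) = (vx + vy − k·ωz)/r = -0.3700/0.1 = -3.7000
ω₄ (RR) = (vx − vy + k·ωz)/r = 0.0700/0.1 = 0.7000

(6.3000, -9.3000, -3.7000, 0.7000)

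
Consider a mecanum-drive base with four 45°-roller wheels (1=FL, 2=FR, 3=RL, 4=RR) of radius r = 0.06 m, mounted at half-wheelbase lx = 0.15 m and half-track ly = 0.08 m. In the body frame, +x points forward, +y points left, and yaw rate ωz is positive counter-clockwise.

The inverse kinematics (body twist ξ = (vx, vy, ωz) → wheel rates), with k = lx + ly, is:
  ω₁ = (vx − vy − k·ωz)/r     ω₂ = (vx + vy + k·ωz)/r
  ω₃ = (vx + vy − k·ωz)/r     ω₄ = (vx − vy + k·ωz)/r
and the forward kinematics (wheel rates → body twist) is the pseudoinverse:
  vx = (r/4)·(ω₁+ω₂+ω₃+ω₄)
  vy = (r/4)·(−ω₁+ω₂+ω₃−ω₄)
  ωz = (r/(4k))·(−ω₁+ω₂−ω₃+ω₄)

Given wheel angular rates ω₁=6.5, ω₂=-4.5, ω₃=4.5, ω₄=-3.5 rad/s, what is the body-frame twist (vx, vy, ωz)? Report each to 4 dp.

k = lx + ly = 0.15 + 0.08 = 0.2300
ω₁+ω₂+ω₃+ω₄ = 3.0000  →  vx = (0.06/4)·3.0000 = 0.0450
−ω₁+ω₂+ω₃−ω₄ = -3.0000  →  vy = (0.06/4)·-3.0000 = -0.0450
−ω₁+ω₂−ω₃+ω₄ = -19.0000  →  ωz = (0.06/0.9200)·-19.0000 = -1.2391

(0.0450, -0.0450, -1.2391)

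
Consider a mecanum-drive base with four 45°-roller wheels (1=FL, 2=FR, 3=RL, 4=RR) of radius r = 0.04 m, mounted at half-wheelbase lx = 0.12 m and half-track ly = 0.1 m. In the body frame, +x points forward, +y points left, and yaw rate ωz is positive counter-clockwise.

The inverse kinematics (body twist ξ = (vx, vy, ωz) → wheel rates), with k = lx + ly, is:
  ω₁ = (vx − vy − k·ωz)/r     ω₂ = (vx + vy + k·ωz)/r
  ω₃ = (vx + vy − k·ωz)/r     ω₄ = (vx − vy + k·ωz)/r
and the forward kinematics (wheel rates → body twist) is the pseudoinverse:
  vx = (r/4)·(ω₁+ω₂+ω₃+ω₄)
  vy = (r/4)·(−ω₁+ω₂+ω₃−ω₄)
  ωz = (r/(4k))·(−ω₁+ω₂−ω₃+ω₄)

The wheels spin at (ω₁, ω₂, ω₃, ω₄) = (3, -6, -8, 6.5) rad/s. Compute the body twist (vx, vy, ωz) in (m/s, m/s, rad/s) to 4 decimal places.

(-0.0450, -0.2350, 0.2500)

k = lx + ly = 0.12 + 0.1 = 0.2200
ω₁+ω₂+ω₃+ω₄ = -4.5000  →  vx = (0.04/4)·-4.5000 = -0.0450
−ω₁+ω₂+ω₃−ω₄ = -23.5000  →  vy = (0.04/4)·-23.5000 = -0.2350
−ω₁+ω₂−ω₃+ω₄ = 5.5000  →  ωz = (0.04/0.8800)·5.5000 = 0.2500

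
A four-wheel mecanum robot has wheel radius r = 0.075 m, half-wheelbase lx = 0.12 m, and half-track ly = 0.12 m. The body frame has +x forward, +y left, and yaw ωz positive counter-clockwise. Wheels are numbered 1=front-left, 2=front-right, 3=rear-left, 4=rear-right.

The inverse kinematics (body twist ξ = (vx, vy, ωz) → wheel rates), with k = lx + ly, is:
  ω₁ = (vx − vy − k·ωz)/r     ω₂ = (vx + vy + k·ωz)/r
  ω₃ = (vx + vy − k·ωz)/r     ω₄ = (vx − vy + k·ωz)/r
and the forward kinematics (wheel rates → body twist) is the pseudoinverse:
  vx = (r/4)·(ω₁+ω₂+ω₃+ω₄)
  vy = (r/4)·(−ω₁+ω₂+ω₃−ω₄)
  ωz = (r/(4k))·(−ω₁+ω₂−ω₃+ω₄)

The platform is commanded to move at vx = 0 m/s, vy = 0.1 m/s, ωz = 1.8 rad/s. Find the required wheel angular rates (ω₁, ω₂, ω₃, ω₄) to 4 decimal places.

k = lx + ly = 0.12 + 0.12 = 0.2400;  k·ωz = 0.2400·1.8 = 0.4320
ω₁ (FL) = (vx − vy − k·ωz)/r = -0.5320/0.075 = -7.0933
ω₂ (FR) = (vx + vy + k·ωz)/r = 0.5320/0.075 = 7.0933
ω₃ (RL) = (vx + vy − k·ωz)/r = -0.3320/0.075 = -4.4267
ω₄ (RR) = (vx − vy + k·ωz)/r = 0.3320/0.075 = 4.4267

(-7.0933, 7.0933, -4.4267, 4.4267)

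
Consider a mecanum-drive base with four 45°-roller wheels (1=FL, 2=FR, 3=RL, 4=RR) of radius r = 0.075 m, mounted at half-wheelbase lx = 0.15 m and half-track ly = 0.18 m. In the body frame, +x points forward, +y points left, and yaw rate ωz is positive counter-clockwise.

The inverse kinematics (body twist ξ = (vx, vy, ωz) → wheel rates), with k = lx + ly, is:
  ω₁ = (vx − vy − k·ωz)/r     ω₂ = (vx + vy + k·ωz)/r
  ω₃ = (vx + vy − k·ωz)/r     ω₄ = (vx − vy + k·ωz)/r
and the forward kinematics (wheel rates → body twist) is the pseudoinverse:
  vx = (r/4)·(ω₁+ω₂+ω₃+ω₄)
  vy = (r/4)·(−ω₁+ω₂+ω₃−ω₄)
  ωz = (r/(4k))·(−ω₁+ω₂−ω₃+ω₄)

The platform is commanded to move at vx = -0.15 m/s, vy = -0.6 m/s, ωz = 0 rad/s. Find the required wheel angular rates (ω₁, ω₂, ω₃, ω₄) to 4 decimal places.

k = lx + ly = 0.15 + 0.18 = 0.3300;  k·ωz = 0.3300·0 = 0.0000
ω₁ (FL) = (vx − vy − k·ωz)/r = 0.4500/0.075 = 6.0000
ω₂ (FR) = (vx + vy + k·ωz)/r = -0.7500/0.075 = -10.0000
ω₃ (RL) = (vx + vy − k·ωz)/r = -0.7500/0.075 = -10.0000
ω₄ (RR) = (vx − vy + k·ωz)/r = 0.4500/0.075 = 6.0000

(6.0000, -10.0000, -10.0000, 6.0000)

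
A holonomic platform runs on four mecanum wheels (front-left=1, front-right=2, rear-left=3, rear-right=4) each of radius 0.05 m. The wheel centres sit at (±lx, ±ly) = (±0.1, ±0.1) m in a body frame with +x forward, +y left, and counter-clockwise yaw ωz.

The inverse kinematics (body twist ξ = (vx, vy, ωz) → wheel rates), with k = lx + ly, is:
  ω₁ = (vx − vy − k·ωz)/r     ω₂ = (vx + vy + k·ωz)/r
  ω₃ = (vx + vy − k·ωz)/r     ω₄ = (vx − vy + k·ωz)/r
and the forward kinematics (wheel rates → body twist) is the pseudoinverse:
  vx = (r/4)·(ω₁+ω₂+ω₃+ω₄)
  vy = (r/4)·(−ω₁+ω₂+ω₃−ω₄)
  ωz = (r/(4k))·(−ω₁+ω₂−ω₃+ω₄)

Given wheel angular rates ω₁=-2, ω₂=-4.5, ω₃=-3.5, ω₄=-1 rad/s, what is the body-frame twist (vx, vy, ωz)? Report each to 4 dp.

(-0.1375, -0.0625, 0.0000)

k = lx + ly = 0.1 + 0.1 = 0.2000
ω₁+ω₂+ω₃+ω₄ = -11.0000  →  vx = (0.05/4)·-11.0000 = -0.1375
−ω₁+ω₂+ω₃−ω₄ = -5.0000  →  vy = (0.05/4)·-5.0000 = -0.0625
−ω₁+ω₂−ω₃+ω₄ = 0.0000  →  ωz = (0.05/0.8000)·0.0000 = 0.0000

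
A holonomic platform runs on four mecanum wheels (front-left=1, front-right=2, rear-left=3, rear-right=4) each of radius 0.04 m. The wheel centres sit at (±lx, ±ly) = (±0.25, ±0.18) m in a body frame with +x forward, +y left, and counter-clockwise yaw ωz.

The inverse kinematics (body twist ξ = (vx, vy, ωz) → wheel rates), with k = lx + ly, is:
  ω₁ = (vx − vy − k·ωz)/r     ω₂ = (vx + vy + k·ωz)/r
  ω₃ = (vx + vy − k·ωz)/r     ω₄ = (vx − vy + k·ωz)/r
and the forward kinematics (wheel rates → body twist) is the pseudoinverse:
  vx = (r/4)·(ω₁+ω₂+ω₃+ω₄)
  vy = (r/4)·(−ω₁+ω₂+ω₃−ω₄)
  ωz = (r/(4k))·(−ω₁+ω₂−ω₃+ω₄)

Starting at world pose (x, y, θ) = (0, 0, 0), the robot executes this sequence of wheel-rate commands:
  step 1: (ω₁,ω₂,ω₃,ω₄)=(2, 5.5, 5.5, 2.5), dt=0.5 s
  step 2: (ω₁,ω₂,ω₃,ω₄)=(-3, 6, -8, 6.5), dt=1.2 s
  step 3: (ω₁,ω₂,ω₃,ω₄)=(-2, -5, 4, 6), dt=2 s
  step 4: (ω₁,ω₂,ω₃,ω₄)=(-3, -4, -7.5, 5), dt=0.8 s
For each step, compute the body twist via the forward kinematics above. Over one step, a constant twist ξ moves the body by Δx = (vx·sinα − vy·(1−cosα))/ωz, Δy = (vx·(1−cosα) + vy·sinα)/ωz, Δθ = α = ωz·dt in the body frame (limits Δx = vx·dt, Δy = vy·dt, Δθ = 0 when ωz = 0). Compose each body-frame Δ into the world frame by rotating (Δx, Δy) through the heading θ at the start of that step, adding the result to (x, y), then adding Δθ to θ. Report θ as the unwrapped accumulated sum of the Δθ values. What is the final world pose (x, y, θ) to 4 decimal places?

(0.2374, -0.1983, 0.8291)

step 1: ξ=(vx,vy,ωz)=(0.1550, 0.0650, 0.0116), dt=0.5 → body Δ=(0.0774, 0.0327, 0.0058) → world pose (0.0774, 0.0327, 0.0058)
step 2: ξ=(vx,vy,ωz)=(0.0150, -0.0550, 0.5465), dt=1.2 → body Δ=(0.0376, -0.0557, 0.6558) → world pose (0.1153, -0.0227, 0.6616)
step 3: ξ=(vx,vy,ωz)=(0.0300, -0.0500, -0.0233), dt=2.0 → body Δ=(0.0577, -0.1014, -0.0465) → world pose (0.2231, -0.0673, 0.6151)
step 4: ξ=(vx,vy,ωz)=(-0.0950, -0.1350, 0.2674), dt=0.8 → body Δ=(-0.0639, -0.1153, 0.2140) → world pose (0.2374, -0.1983, 0.8291)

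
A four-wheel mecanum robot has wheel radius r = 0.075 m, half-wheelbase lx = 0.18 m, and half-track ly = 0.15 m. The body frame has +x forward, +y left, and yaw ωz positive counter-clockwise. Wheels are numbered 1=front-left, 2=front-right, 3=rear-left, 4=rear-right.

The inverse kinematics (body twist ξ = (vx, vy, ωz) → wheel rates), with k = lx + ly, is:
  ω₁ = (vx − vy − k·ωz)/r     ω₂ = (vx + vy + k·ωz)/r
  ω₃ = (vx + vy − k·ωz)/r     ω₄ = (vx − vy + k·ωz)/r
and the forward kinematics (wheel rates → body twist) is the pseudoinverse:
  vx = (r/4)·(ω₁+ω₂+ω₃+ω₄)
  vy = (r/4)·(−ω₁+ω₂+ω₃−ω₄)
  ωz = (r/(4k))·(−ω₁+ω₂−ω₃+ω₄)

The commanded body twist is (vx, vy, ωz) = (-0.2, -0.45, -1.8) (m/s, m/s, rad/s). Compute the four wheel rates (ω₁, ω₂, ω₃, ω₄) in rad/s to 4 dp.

(11.2533, -16.5867, -0.7467, -4.5867)

k = lx + ly = 0.18 + 0.15 = 0.3300;  k·ωz = 0.3300·-1.8 = -0.5940
ω₁ (FL) = (vx − vy − k·ωz)/r = 0.8440/0.075 = 11.2533
ω₂ (FR) = (vx + vy + k·ωz)/r = -1.2440/0.075 = -16.5867
ω₃ (RL) = (vx + vy − k·ωz)/r = -0.0560/0.075 = -0.7467
ω₄ (RR) = (vx − vy + k·ωz)/r = -0.3440/0.075 = -4.5867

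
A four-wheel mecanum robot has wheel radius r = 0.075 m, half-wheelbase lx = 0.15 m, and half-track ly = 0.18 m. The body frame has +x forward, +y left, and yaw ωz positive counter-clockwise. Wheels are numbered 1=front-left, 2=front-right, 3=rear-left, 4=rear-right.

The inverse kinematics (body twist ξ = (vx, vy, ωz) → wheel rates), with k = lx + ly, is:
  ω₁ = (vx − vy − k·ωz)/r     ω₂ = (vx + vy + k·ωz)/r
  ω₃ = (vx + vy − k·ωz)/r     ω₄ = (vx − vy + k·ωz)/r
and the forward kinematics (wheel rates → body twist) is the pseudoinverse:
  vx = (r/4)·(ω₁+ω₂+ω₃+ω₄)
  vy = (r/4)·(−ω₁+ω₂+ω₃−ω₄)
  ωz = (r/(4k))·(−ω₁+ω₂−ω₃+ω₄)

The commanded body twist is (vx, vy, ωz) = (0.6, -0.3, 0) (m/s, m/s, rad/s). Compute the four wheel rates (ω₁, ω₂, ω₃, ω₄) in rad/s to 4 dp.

k = lx + ly = 0.15 + 0.18 = 0.3300;  k·ωz = 0.3300·0 = 0.0000
ω₁ (FL) = (vx − vy − k·ωz)/r = 0.9000/0.075 = 12.0000
ω₂ (FR) = (vx + vy + k·ωz)/r = 0.3000/0.075 = 4.0000
ω₃ (RL) = (vx + vy − k·ωz)/r = 0.3000/0.075 = 4.0000
ω₄ (RR) = (vx − vy + k·ωz)/r = 0.9000/0.075 = 12.0000

(12.0000, 4.0000, 4.0000, 12.0000)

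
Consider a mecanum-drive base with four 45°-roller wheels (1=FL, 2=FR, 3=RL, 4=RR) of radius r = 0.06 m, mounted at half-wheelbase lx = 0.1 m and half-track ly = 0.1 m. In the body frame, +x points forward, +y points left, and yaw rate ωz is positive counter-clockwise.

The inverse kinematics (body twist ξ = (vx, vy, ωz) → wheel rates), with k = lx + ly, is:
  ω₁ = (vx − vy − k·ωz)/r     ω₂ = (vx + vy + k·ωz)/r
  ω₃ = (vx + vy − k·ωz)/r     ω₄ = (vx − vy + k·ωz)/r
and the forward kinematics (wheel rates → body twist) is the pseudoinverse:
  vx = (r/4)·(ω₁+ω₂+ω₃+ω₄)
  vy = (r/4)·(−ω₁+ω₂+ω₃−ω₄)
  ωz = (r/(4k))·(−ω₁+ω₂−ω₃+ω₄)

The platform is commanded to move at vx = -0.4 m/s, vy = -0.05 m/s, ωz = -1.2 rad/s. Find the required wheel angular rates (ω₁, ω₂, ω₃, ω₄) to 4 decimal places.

(-1.8333, -11.5000, -3.5000, -9.8333)

k = lx + ly = 0.1 + 0.1 = 0.2000;  k·ωz = 0.2000·-1.2 = -0.2400
ω₁ (FL) = (vx − vy − k·ωz)/r = -0.1100/0.06 = -1.8333
ω₂ (FR) = (vx + vy + k·ωz)/r = -0.6900/0.06 = -11.5000
ω₃ (RL) = (vx + vy − k·ωz)/r = -0.2100/0.06 = -3.5000
ω₄ (RR) = (vx − vy + k·ωz)/r = -0.5900/0.06 = -9.8333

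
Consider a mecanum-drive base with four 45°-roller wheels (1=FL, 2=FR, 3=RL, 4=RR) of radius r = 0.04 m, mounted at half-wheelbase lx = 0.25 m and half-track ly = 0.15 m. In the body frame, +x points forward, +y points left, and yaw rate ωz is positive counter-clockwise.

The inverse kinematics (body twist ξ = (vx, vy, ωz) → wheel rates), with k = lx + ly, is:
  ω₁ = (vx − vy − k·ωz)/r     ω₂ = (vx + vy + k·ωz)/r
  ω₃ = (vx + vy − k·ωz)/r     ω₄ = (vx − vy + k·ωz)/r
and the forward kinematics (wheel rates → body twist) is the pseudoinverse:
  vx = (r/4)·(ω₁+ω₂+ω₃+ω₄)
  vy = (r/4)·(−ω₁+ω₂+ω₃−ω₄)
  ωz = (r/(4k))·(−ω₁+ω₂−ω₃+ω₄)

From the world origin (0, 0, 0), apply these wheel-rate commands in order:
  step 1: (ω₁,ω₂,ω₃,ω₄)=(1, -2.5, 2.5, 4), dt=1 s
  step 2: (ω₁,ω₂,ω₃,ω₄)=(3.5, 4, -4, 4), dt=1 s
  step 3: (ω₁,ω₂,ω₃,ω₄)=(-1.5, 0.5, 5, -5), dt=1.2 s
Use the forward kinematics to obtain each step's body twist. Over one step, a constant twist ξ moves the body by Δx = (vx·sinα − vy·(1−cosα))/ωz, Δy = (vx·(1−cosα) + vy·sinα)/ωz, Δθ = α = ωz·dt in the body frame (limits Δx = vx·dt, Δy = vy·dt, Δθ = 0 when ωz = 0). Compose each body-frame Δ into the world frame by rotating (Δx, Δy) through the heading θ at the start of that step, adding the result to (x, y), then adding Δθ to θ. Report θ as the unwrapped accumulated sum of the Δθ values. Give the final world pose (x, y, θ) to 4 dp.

(0.1096, 0.0213, -0.0775)

step 1: ξ=(vx,vy,ωz)=(0.0500, -0.0500, -0.0500), dt=1.0 → body Δ=(0.0487, -0.0512, -0.0500) → world pose (0.0487, -0.0512, -0.0500)
step 2: ξ=(vx,vy,ωz)=(0.0750, -0.0750, 0.2125), dt=1.0 → body Δ=(0.0824, -0.0665, 0.2125) → world pose (0.1277, -0.1218, 0.1625)
step 3: ξ=(vx,vy,ωz)=(-0.0100, 0.1200, -0.2000), dt=1.2 → body Δ=(0.0053, 0.1441, -0.2400) → world pose (0.1096, 0.0213, -0.0775)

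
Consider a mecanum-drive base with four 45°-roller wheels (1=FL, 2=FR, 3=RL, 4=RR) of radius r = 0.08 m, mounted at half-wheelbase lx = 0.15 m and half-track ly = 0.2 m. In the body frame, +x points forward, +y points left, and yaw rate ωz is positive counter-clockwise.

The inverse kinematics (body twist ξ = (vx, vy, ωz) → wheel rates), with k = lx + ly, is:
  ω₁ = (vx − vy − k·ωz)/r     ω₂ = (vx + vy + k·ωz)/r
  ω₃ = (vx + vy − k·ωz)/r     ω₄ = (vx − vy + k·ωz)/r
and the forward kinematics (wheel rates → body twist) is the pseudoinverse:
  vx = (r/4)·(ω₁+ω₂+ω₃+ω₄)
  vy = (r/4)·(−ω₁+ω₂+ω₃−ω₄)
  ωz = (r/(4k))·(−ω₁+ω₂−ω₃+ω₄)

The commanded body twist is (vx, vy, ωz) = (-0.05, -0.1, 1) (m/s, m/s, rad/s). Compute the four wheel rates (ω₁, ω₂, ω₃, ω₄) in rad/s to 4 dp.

k = lx + ly = 0.15 + 0.2 = 0.3500;  k·ωz = 0.3500·1 = 0.3500
ω₁ (FL) = (vx − vy − k·ωz)/r = -0.3000/0.08 = -3.7500
ω₂ (FR) = (vx + vy + k·ωz)/r = 0.2000/0.08 = 2.5000
ω₃ (RL) = (vx + vy − k·ωz)/r = -0.5000/0.08 = -6.2500
ω₄ (RR) = (vx − vy + k·ωz)/r = 0.4000/0.08 = 5.0000

(-3.7500, 2.5000, -6.2500, 5.0000)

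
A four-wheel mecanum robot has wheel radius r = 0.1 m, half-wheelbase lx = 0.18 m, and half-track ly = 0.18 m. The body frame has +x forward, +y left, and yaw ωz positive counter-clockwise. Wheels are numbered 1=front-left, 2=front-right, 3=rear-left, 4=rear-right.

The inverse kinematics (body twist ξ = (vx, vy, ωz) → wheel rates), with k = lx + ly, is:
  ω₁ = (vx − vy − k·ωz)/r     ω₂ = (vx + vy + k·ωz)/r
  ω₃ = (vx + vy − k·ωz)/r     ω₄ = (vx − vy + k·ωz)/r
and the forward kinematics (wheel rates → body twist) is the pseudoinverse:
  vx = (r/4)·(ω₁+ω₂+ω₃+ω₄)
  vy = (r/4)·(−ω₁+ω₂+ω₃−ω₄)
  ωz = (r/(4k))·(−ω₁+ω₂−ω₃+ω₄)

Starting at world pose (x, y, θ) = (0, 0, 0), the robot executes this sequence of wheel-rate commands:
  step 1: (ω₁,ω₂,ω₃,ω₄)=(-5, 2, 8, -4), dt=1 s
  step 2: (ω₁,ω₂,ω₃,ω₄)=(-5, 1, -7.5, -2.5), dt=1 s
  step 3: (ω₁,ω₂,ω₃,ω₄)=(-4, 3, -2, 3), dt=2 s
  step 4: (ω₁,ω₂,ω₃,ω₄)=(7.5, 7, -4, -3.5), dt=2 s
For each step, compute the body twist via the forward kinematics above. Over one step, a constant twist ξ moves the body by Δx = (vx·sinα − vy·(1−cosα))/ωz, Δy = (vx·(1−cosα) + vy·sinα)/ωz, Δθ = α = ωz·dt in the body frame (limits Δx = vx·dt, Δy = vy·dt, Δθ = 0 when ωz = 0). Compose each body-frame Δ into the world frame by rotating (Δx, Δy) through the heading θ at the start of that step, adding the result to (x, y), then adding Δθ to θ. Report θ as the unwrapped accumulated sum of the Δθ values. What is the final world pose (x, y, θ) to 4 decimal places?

(-0.4484, 0.8313, 2.0833)

step 1: ξ=(vx,vy,ωz)=(0.0250, 0.4750, -0.3472), dt=1.0 → body Δ=(0.1061, 0.4612, -0.3472) → world pose (0.1061, 0.4612, -0.3472)
step 2: ξ=(vx,vy,ωz)=(-0.3500, 0.0250, 0.7639), dt=1.0 → body Δ=(-0.3260, -0.1047, 0.7639) → world pose (-0.2361, 0.4737, 0.4167)
step 3: ξ=(vx,vy,ωz)=(0.0000, 0.0500, 0.8333), dt=2.0 → body Δ=(-0.0657, 0.0597, 1.6667) → world pose (-0.3203, 0.5017, 2.0833)
step 4: ξ=(vx,vy,ωz)=(0.1750, -0.0250, 0.0000), dt=2.0 → body Δ=(0.3500, -0.0500, 0.0000) → world pose (-0.4484, 0.8313, 2.0833)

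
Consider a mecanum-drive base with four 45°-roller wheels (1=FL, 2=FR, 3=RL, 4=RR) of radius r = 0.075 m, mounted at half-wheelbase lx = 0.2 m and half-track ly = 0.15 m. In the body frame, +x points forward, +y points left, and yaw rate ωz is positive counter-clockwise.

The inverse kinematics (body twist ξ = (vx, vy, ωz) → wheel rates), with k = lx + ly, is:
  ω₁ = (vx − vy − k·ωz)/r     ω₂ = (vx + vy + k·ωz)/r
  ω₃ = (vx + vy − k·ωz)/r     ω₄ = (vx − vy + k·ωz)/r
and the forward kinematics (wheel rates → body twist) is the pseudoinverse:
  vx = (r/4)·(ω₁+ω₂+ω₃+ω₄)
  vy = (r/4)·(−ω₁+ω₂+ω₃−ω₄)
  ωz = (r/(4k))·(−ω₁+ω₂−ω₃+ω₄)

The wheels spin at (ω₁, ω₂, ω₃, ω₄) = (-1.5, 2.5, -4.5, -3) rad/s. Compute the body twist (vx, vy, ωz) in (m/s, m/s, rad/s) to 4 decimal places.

k = lx + ly = 0.2 + 0.15 = 0.3500
ω₁+ω₂+ω₃+ω₄ = -6.5000  →  vx = (0.075/4)·-6.5000 = -0.1219
−ω₁+ω₂+ω₃−ω₄ = 2.5000  →  vy = (0.075/4)·2.5000 = 0.0469
−ω₁+ω₂−ω₃+ω₄ = 5.5000  →  ωz = (0.075/1.4000)·5.5000 = 0.2946

(-0.1219, 0.0469, 0.2946)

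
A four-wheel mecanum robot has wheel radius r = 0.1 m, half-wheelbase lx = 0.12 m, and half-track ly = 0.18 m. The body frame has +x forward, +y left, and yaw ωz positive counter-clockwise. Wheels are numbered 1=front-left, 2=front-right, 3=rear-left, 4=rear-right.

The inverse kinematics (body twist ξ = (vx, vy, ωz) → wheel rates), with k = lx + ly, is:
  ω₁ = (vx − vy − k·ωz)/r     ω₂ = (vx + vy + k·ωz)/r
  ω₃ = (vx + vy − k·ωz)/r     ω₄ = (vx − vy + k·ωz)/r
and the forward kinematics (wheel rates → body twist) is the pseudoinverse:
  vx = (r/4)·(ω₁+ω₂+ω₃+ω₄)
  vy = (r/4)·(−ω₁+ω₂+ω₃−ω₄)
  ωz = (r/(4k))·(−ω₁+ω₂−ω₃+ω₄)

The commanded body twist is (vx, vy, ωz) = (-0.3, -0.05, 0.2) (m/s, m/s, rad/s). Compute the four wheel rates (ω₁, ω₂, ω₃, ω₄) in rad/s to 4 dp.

k = lx + ly = 0.12 + 0.18 = 0.3000;  k·ωz = 0.3000·0.2 = 0.0600
ω₁ (FL) = (vx − vy − k·ωz)/r = -0.3100/0.1 = -3.1000
ω₂ (FR) = (vx + vy + k·ωz)/r = -0.2900/0.1 = -2.9000
ω₃ (RL) = (vx + vy − k·ωz)/r = -0.4100/0.1 = -4.1000
ω₄ (RR) = (vx − vy + k·ωz)/r = -0.1900/0.1 = -1.9000

(-3.1000, -2.9000, -4.1000, -1.9000)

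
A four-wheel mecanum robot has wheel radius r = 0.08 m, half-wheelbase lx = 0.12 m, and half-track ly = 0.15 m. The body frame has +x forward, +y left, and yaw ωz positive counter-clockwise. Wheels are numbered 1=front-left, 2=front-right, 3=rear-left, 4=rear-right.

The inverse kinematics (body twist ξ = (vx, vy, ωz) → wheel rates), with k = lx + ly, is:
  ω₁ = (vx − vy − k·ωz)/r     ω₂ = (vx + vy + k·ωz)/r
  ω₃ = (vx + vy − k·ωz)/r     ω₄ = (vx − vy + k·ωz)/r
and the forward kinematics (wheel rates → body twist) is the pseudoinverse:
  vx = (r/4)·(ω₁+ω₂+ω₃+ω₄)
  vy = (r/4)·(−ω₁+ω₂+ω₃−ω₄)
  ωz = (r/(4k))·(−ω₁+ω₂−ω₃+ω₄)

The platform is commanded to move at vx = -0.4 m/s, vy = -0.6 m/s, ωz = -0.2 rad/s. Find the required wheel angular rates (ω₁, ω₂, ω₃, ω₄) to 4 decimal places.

(3.1750, -13.1750, -11.8250, 1.8250)

k = lx + ly = 0.12 + 0.15 = 0.2700;  k·ωz = 0.2700·-0.2 = -0.0540
ω₁ (FL) = (vx − vy − k·ωz)/r = 0.2540/0.08 = 3.1750
ω₂ (FR) = (vx + vy + k·ωz)/r = -1.0540/0.08 = -13.1750
ω₃ (RL) = (vx + vy − k·ωz)/r = -0.9460/0.08 = -11.8250
ω₄ (RR) = (vx − vy + k·ωz)/r = 0.1460/0.08 = 1.8250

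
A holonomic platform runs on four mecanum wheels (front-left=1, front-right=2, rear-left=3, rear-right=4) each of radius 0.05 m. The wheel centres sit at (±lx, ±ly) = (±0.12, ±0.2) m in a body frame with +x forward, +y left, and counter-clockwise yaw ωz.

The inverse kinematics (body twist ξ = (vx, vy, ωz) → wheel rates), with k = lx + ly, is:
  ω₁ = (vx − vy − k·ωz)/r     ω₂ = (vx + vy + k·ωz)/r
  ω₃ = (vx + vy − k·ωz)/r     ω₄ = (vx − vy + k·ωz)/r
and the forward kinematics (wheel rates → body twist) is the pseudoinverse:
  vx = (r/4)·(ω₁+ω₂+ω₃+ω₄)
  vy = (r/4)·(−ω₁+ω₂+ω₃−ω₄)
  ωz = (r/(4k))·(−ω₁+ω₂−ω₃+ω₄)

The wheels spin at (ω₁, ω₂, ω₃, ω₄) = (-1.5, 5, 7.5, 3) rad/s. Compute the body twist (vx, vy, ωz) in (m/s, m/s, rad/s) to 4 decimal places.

(0.1750, 0.1375, 0.0781)

k = lx + ly = 0.12 + 0.2 = 0.3200
ω₁+ω₂+ω₃+ω₄ = 14.0000  →  vx = (0.05/4)·14.0000 = 0.1750
−ω₁+ω₂+ω₃−ω₄ = 11.0000  →  vy = (0.05/4)·11.0000 = 0.1375
−ω₁+ω₂−ω₃+ω₄ = 2.0000  →  ωz = (0.05/1.2800)·2.0000 = 0.0781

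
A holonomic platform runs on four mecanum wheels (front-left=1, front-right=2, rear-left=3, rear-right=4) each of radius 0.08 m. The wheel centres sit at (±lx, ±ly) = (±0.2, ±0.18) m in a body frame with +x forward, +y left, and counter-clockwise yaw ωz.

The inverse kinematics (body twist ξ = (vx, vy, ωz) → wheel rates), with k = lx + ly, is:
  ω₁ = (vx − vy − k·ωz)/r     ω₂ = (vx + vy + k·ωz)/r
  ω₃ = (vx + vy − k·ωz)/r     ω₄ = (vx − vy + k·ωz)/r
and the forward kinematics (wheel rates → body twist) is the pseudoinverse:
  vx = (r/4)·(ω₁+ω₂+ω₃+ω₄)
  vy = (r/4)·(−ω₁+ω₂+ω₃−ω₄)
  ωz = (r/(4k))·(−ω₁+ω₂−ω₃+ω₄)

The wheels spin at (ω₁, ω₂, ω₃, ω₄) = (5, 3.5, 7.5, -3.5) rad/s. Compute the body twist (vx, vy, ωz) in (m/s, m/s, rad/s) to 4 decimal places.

k = lx + ly = 0.2 + 0.18 = 0.3800
ω₁+ω₂+ω₃+ω₄ = 12.5000  →  vx = (0.08/4)·12.5000 = 0.2500
−ω₁+ω₂+ω₃−ω₄ = 9.5000  →  vy = (0.08/4)·9.5000 = 0.1900
−ω₁+ω₂−ω₃+ω₄ = -12.5000  →  ωz = (0.08/1.5200)·-12.5000 = -0.6579

(0.2500, 0.1900, -0.6579)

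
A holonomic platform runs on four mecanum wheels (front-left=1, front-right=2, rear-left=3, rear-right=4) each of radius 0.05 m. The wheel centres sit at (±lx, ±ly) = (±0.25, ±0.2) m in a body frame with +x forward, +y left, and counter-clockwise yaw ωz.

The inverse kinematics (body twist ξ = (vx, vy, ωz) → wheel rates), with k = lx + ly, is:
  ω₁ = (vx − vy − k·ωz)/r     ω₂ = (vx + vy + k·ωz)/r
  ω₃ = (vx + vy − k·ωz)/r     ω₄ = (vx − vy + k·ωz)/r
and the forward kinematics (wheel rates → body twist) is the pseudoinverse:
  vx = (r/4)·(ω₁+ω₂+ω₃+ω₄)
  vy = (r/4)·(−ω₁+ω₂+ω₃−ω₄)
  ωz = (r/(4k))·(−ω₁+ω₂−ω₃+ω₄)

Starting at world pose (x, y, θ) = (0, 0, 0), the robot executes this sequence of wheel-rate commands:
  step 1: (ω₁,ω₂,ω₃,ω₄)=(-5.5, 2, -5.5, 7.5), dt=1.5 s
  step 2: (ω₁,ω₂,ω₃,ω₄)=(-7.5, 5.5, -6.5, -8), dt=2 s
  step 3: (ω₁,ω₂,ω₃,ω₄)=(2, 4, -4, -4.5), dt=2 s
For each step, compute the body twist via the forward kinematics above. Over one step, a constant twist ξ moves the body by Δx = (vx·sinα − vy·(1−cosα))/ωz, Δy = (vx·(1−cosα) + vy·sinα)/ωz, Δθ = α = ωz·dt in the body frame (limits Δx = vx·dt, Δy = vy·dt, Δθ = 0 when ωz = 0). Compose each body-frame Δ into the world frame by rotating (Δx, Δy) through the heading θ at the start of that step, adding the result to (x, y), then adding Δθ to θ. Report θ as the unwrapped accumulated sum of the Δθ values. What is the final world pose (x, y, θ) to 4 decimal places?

(-0.5336, -0.3986, 1.5764)

step 1: ξ=(vx,vy,ωz)=(-0.0188, -0.0688, 0.5694), dt=1.5 → body Δ=(0.0166, -0.1023, 0.8542) → world pose (0.0166, -0.1023, 0.8542)
step 2: ξ=(vx,vy,ωz)=(-0.2062, 0.1813, 0.3194), dt=2.0 → body Δ=(-0.4969, 0.2110, 0.6389) → world pose (-0.4689, -0.3384, 1.4931)
step 3: ξ=(vx,vy,ωz)=(-0.0312, 0.0312, 0.0417), dt=2.0 → body Δ=(-0.0650, 0.0598, 0.0833) → world pose (-0.5336, -0.3986, 1.5764)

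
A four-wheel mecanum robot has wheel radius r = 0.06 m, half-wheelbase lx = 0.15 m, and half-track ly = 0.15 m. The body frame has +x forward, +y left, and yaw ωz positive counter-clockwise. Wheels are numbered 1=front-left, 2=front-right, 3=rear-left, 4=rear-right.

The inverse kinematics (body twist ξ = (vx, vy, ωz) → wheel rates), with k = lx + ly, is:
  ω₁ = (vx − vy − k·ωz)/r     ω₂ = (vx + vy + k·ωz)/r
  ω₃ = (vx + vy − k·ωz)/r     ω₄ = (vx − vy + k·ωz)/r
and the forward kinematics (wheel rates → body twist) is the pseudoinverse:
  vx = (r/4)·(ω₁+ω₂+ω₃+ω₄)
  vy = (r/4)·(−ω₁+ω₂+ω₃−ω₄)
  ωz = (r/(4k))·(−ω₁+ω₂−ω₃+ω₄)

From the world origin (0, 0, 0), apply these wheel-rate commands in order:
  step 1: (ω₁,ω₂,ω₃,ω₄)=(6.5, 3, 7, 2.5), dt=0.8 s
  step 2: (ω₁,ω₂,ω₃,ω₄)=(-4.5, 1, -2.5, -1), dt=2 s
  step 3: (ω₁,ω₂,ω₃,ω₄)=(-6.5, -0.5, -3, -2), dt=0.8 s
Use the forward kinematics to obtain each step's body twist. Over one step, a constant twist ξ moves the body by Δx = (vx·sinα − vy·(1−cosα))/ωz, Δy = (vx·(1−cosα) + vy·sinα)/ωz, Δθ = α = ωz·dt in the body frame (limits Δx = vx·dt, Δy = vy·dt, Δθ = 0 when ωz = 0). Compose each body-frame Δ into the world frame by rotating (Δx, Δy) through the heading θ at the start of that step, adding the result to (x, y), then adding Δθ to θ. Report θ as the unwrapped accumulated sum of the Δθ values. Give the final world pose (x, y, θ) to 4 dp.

step 1: ξ=(vx,vy,ωz)=(0.2850, 0.0150, -0.4000), dt=0.8 → body Δ=(0.2260, -0.0244, -0.3200) → world pose (0.2260, -0.0244, -0.3200)
step 2: ξ=(vx,vy,ωz)=(-0.1050, 0.0600, 0.3500), dt=2.0 → body Δ=(-0.2336, 0.0399, 0.7000) → world pose (0.0169, 0.0870, 0.3800)
step 3: ξ=(vx,vy,ωz)=(-0.1800, 0.0750, 0.3500), dt=0.8 → body Δ=(-0.1505, 0.0392, 0.2800) → world pose (-0.1374, 0.0675, 0.6600)

(-0.1374, 0.0675, 0.6600)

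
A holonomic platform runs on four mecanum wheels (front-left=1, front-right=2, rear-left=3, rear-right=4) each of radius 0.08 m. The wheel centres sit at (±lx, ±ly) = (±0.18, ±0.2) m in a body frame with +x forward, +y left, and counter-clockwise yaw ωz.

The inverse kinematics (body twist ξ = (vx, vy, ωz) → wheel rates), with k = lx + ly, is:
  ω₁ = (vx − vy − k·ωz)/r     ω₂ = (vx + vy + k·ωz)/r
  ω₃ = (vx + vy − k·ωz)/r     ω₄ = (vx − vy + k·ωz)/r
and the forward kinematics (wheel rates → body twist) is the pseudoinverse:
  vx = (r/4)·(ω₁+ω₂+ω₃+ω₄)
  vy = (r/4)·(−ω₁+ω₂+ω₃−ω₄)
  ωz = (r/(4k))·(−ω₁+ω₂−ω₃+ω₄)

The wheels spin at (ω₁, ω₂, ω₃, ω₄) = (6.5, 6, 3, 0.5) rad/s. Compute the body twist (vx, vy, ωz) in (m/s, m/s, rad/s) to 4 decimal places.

k = lx + ly = 0.18 + 0.2 = 0.3800
ω₁+ω₂+ω₃+ω₄ = 16.0000  →  vx = (0.08/4)·16.0000 = 0.3200
−ω₁+ω₂+ω₃−ω₄ = 2.0000  →  vy = (0.08/4)·2.0000 = 0.0400
−ω₁+ω₂−ω₃+ω₄ = -3.0000  →  ωz = (0.08/1.5200)·-3.0000 = -0.1579

(0.3200, 0.0400, -0.1579)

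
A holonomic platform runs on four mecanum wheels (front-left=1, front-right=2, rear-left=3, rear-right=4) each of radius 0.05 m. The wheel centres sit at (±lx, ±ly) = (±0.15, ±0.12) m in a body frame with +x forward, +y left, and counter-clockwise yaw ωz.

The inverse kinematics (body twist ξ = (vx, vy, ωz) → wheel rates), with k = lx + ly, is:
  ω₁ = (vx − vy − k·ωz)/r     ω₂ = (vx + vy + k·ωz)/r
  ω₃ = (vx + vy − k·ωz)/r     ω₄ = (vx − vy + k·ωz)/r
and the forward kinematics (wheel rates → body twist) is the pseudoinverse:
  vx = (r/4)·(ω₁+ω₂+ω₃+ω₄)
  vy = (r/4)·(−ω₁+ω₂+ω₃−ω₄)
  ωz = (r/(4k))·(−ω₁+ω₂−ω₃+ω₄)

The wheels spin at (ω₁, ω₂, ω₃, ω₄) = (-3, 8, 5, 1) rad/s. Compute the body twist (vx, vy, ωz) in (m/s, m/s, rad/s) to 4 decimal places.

(0.1375, 0.1875, 0.3241)

k = lx + ly = 0.15 + 0.12 = 0.2700
ω₁+ω₂+ω₃+ω₄ = 11.0000  →  vx = (0.05/4)·11.0000 = 0.1375
−ω₁+ω₂+ω₃−ω₄ = 15.0000  →  vy = (0.05/4)·15.0000 = 0.1875
−ω₁+ω₂−ω₃+ω₄ = 7.0000  →  ωz = (0.05/1.0800)·7.0000 = 0.3241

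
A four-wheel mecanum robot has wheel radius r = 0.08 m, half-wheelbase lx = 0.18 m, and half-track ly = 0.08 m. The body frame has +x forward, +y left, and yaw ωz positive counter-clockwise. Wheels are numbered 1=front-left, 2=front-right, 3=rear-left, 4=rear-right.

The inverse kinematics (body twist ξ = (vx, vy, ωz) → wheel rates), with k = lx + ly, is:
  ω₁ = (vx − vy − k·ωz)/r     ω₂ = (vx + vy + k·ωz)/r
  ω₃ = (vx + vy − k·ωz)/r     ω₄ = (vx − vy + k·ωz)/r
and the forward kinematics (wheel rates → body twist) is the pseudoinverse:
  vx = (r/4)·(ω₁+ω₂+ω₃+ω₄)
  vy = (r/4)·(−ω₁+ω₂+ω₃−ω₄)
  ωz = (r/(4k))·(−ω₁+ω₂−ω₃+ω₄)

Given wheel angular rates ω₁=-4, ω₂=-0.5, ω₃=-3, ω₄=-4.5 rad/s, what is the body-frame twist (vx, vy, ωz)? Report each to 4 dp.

k = lx + ly = 0.18 + 0.08 = 0.2600
ω₁+ω₂+ω₃+ω₄ = -12.0000  →  vx = (0.08/4)·-12.0000 = -0.2400
−ω₁+ω₂+ω₃−ω₄ = 5.0000  →  vy = (0.08/4)·5.0000 = 0.1000
−ω₁+ω₂−ω₃+ω₄ = 2.0000  →  ωz = (0.08/1.0400)·2.0000 = 0.1538

(-0.2400, 0.1000, 0.1538)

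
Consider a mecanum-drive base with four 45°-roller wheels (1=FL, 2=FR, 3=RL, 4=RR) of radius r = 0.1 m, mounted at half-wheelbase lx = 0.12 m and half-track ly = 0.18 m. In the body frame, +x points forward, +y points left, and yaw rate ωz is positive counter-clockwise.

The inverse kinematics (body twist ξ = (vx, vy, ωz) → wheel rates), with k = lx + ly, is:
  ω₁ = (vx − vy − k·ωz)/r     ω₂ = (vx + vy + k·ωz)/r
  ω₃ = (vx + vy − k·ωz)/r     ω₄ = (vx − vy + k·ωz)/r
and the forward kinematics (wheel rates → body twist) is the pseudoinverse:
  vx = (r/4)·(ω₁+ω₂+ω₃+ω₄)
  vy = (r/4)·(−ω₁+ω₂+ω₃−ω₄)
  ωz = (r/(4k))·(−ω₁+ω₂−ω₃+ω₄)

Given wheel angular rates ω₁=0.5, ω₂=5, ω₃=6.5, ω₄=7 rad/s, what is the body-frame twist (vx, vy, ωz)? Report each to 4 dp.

k = lx + ly = 0.12 + 0.18 = 0.3000
ω₁+ω₂+ω₃+ω₄ = 19.0000  →  vx = (0.1/4)·19.0000 = 0.4750
−ω₁+ω₂+ω₃−ω₄ = 4.0000  →  vy = (0.1/4)·4.0000 = 0.1000
−ω₁+ω₂−ω₃+ω₄ = 5.0000  →  ωz = (0.1/1.2000)·5.0000 = 0.4167

(0.4750, 0.1000, 0.4167)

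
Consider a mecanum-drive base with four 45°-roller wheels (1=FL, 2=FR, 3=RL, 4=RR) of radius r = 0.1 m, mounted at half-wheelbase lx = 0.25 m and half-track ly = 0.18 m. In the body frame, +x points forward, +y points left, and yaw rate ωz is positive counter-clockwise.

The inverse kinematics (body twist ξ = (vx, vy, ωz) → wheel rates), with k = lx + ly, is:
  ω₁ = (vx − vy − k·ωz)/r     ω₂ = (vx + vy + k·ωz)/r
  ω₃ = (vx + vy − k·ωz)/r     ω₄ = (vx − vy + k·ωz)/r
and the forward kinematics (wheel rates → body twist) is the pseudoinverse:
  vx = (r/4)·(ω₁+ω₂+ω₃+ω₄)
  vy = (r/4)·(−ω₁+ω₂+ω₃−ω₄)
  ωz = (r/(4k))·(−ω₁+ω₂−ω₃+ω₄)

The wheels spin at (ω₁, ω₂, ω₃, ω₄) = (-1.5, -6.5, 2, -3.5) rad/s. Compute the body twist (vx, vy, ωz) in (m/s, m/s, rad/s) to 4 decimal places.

k = lx + ly = 0.25 + 0.18 = 0.4300
ω₁+ω₂+ω₃+ω₄ = -9.5000  →  vx = (0.1/4)·-9.5000 = -0.2375
−ω₁+ω₂+ω₃−ω₄ = 0.5000  →  vy = (0.1/4)·0.5000 = 0.0125
−ω₁+ω₂−ω₃+ω₄ = -10.5000  →  ωz = (0.1/1.7200)·-10.5000 = -0.6105

(-0.2375, 0.0125, -0.6105)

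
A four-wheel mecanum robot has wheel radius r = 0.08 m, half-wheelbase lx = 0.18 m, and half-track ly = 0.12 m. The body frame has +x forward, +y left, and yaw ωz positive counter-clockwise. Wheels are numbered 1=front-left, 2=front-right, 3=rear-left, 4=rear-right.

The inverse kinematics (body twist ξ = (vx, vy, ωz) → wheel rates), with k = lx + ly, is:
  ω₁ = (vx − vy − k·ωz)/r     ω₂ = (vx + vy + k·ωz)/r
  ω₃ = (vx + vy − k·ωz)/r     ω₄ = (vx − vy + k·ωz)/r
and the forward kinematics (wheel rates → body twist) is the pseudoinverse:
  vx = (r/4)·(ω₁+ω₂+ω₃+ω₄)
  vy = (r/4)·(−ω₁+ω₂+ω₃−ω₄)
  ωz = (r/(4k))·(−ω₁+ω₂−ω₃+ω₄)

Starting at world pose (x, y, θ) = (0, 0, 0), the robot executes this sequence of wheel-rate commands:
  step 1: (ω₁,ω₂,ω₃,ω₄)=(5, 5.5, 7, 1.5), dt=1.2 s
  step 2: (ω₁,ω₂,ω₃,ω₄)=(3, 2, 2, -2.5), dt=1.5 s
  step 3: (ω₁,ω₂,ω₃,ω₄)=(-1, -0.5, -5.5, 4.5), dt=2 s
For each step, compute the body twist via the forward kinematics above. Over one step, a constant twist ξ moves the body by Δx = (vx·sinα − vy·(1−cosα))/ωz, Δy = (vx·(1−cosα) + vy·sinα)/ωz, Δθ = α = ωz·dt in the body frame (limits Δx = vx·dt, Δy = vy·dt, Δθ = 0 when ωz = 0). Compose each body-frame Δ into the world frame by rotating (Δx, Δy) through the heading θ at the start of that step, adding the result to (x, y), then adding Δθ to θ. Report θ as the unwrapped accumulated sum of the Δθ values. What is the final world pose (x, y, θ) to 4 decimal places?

(0.4655, -0.2682, 0.4500)

step 1: ξ=(vx,vy,ωz)=(0.3800, 0.1200, -0.3333), dt=1.2 → body Δ=(0.4724, 0.0502, -0.4000) → world pose (0.4724, 0.0502, -0.4000)
step 2: ξ=(vx,vy,ωz)=(0.0900, 0.0700, -0.3667), dt=1.5 → body Δ=(0.1565, 0.0636, -0.5500) → world pose (0.6412, 0.0478, -0.9500)
step 3: ξ=(vx,vy,ωz)=(-0.0500, -0.1900, 0.7000), dt=2.0 → body Δ=(0.1549, -0.3268, 1.4000) → world pose (0.4655, -0.2682, 0.4500)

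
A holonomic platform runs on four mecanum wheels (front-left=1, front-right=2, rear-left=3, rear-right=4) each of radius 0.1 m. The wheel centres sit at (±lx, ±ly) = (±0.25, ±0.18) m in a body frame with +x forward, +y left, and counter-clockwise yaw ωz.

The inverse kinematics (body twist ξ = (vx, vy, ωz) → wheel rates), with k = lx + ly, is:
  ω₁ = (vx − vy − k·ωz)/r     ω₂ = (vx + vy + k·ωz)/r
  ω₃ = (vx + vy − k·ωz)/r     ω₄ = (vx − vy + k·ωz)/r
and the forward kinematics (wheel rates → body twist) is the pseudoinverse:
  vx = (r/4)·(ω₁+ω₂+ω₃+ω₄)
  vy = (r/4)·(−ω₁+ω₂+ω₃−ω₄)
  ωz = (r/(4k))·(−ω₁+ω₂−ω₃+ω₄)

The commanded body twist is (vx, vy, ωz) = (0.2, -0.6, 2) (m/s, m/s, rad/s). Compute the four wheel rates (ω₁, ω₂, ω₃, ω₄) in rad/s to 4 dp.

(-0.6000, 4.6000, -12.6000, 16.6000)

k = lx + ly = 0.25 + 0.18 = 0.4300;  k·ωz = 0.4300·2 = 0.8600
ω₁ (FL) = (vx − vy − k·ωz)/r = -0.0600/0.1 = -0.6000
ω₂ (FR) = (vx + vy + k·ωz)/r = 0.4600/0.1 = 4.6000
ω₃ (RL) = (vx + vy − k·ωz)/r = -1.2600/0.1 = -12.6000
ω₄ (RR) = (vx − vy + k·ωz)/r = 1.6600/0.1 = 16.6000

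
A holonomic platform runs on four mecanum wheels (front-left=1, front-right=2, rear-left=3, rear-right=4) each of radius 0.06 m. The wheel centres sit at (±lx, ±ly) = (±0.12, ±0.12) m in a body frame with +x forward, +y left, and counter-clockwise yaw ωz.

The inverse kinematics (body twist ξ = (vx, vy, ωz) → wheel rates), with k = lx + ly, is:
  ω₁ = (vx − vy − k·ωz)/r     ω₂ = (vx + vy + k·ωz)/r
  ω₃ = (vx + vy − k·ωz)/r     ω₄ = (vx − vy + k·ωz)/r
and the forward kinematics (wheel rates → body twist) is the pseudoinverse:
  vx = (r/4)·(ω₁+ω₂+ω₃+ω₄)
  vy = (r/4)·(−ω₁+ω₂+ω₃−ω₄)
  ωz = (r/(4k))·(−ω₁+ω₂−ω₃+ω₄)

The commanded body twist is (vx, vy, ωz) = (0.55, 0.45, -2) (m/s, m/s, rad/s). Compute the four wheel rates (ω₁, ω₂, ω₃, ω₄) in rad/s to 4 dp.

(9.6667, 8.6667, 24.6667, -6.3333)

k = lx + ly = 0.12 + 0.12 = 0.2400;  k·ωz = 0.2400·-2 = -0.4800
ω₁ (FL) = (vx − vy − k·ωz)/r = 0.5800/0.06 = 9.6667
ω₂ (FR) = (vx + vy + k·ωz)/r = 0.5200/0.06 = 8.6667
ω₃ (RL) = (vx + vy − k·ωz)/r = 1.4800/0.06 = 24.6667
ω₄ (RR) = (vx − vy + k·ωz)/r = -0.3800/0.06 = -6.3333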